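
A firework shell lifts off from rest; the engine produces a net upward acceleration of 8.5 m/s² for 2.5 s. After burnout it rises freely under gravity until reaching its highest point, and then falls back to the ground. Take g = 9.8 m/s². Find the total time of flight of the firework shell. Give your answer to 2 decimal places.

Phase 1 (powered ascent): v₀ = 0 m/s, a = 8.5 m/s².
v = v₀ + at = 0 + (8.5)(2.5) = 21.2 m/s
Δx = v₀t + ½at² = 0·2.5 + 0.5·8.5·2.5² = 26.6 m

Phase 2 (coasting upward): v₀ = 21.2 m/s, a = -9.8 m/s².
v = v₀ + at → t = (0 − 21.2) / -9.8 = 2.17 s
v² = v₀² + 2aΔx → Δx = (0² − 21.2²)/(2·-9.8) = 23.0 m

Phase 3 (free fall): v₀ = 0 m/s, a = -9.8 m/s².
Falls 49.6 m from rest: t = √(2·49.6/9.8) = 3.18 s; v = g·t = 31.2 m/s.
Total time = 2.50 + 2.17 + 3.18 = 7.85 s

7.85 s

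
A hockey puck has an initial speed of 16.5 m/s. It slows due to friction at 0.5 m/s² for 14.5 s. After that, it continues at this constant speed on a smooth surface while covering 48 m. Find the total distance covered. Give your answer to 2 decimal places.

Phase 1 (decelerating): v₀ = 16.5 m/s, a = -0.5 m/s².
v = v₀ + at = 16.5 + (-0.5)(14.5) = 9.25 m/s
Δx = v₀t + ½at² = 16.5·14.5 + 0.5·-0.5·14.5² = 187 m

Phase 2 (constant speed): v₀ = 9.25 m/s, a = 0 m/s².
Constant speed: t = d/v = 48/9.25 = 5.19 s
Total distance = 187 + 48.0 = 235 m

234.69 m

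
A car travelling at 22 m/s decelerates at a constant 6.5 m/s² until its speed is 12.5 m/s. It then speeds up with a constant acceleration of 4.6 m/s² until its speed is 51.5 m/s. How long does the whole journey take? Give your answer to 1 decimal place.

9.9 s

Phase 1 (decelerating): v₀ = 22.0 m/s, a = -6.5 m/s².
v = v₀ + at → t = (12.5 − 22.0) / -6.5 = 1.46 s
v² = v₀² + 2aΔx → Δx = (12.5² − 22.0²)/(2·-6.5) = 25.2 m

Phase 2 (accelerating): v₀ = 12.5 m/s, a = 4.6 m/s².
v = v₀ + at → t = (51.5 − 12.5) / 4.6 = 8.48 s
v² = v₀² + 2aΔx → Δx = (51.5² − 12.5²)/(2·4.6) = 271 m
Total time = 1.46 + 8.48 = 9.94 s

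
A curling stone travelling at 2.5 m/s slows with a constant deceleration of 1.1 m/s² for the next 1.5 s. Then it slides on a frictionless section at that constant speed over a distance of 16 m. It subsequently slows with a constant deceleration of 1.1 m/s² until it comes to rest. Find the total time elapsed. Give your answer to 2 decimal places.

21.10 s

Phase 1 (decelerating): v₀ = 2.50 m/s, a = -1.1 m/s².
v = v₀ + at = 2.50 + (-1.1)(1.5) = 0.850 m/s
Δx = v₀t + ½at² = 2.50·1.5 + 0.5·-1.1·1.5² = 2.51 m

Phase 2 (constant speed): v₀ = 0.850 m/s, a = 0 m/s².
Constant speed: t = d/v = 16/0.850 = 18.8 s

Phase 3 (decelerating): v₀ = 0.850 m/s, a = -1.1 m/s².
v = v₀ + at → t = (0 − 0.850) / -1.1 = 0.773 s
v² = v₀² + 2aΔx → Δx = (0² − 0.850²)/(2·-1.1) = 0.328 m
Total time = 1.50 + 18.8 + 0.773 = 21.1 s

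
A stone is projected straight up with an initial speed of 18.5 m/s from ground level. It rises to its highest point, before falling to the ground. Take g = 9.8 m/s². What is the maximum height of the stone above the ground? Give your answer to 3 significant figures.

Phase 1 (rising): v₀ = 18.5 m/s, a = -9.8 m/s².
v = v₀ + at → t = (0 − 18.5) / -9.8 = 1.89 s
v² = v₀² + 2aΔx → Δx = (0² − 18.5²)/(2·-9.8) = 17.5 m
Maximum height = 17.5 m

17.5 m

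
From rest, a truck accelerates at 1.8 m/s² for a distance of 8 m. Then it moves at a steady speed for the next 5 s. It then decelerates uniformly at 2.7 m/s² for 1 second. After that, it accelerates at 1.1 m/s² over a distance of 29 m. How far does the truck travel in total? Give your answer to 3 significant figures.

Phase 1 (accelerating): v₀ = 0 m/s, a = 1.8 m/s².
v² = v₀² + 2aΔx = 0² + 2·1.8·8 = 28.8 → v = 5.37 m/s
t = (v − v₀)/a = (5.37 − 0)/1.8 = 2.98 s

Phase 2 (constant speed): v₀ = 5.37 m/s, a = 0 m/s².
v = v₀ + at = 5.37 + (0)(5) = 5.37 m/s
Δx = v₀t + ½at² = 5.37·5 + 0.5·0·5² = 26.8 m

Phase 3 (decelerating): v₀ = 5.37 m/s, a = -2.7 m/s².
v = v₀ + at = 5.37 + (-2.7)(1) = 2.67 m/s
Δx = v₀t + ½at² = 5.37·1 + 0.5·-2.7·1² = 4.02 m

Phase 4 (accelerating): v₀ = 2.67 m/s, a = 1.1 m/s².
v² = v₀² + 2aΔx = 2.67² + 2·1.1·29 = 70.9 → v = 8.42 m/s
t = (v − v₀)/a = (8.42 − 2.67)/1.1 = 5.23 s
Total distance = 8.00 + 26.8 + 4.02 + 29.0 = 67.8 m

67.8 m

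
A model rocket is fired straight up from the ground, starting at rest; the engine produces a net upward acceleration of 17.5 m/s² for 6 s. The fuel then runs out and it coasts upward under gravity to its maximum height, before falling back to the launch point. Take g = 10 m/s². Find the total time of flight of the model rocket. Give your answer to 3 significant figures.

Phase 1 (powered ascent): v₀ = 0 m/s, a = 17.5 m/s².
v = v₀ + at = 0 + (17.5)(6) = 105 m/s
Δx = v₀t + ½at² = 0·6 + 0.5·17.5·6² = 315 m

Phase 2 (coasting upward): v₀ = 105 m/s, a = -10 m/s².
v = v₀ + at → t = (0 − 105) / -10 = 10.5 s
v² = v₀² + 2aΔx → Δx = (0² − 105²)/(2·-10) = 551 m

Phase 3 (free fall): v₀ = 0 m/s, a = -10 m/s².
Falls 866 m from rest: t = √(2·866/10) = 13.2 s; v = g·t = 132 m/s.
Total time = 6.00 + 10.5 + 13.2 = 29.7 s

29.7 s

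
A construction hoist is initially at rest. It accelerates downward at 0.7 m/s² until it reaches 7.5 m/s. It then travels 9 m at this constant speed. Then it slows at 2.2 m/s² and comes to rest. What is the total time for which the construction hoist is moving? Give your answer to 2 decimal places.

Phase 1 (accelerating): v₀ = 0 m/s, a = 0.7 m/s².
v = v₀ + at → t = (7.5 − 0) / 0.7 = 10.7 s
v² = v₀² + 2aΔx → Δx = (7.5² − 0²)/(2·0.7) = 40.2 m

Phase 2 (constant speed): v₀ = 7.50 m/s, a = 0 m/s².
Constant speed: t = d/v = 9/7.50 = 1.20 s

Phase 3 (decelerating): v₀ = 7.50 m/s, a = -2.2 m/s².
v = v₀ + at → t = (0 − 7.50) / -2.2 = 3.41 s
v² = v₀² + 2aΔx → Δx = (0² − 7.50²)/(2·-2.2) = 12.8 m
Total time = 10.7 + 1.20 + 3.41 = 15.3 s

15.32 s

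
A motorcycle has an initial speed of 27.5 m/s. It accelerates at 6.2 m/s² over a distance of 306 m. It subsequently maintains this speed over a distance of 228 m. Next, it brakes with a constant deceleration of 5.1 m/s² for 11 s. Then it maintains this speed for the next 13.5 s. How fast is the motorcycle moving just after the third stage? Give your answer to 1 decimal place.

11.4 m/s

Phase 1 (accelerating): v₀ = 27.5 m/s, a = 6.2 m/s².
v² = v₀² + 2aΔx = 27.5² + 2·6.2·306 = 4550 → v = 67.5 m/s
t = (v − v₀)/a = (67.5 − 27.5)/6.2 = 6.44 s

Phase 2 (constant speed): v₀ = 67.5 m/s, a = 0 m/s².
Constant speed: t = d/v = 228/67.5 = 3.38 s

Phase 3 (decelerating): v₀ = 67.5 m/s, a = -5.1 m/s².
v = v₀ + at = 67.5 + (-5.1)(11) = 11.4 m/s
Δx = v₀t + ½at² = 67.5·11 + 0.5·-5.1·11² = 433 m
Speed at end of phase 3 = 11.4 m/s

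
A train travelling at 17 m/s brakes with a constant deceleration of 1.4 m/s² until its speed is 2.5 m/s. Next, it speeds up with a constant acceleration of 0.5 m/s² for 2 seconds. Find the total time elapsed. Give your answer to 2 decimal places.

12.36 s

Phase 1 (decelerating): v₀ = 17.0 m/s, a = -1.4 m/s².
v = v₀ + at → t = (2.5 − 17.0) / -1.4 = 10.4 s
v² = v₀² + 2aΔx → Δx = (2.5² − 17.0²)/(2·-1.4) = 101 m

Phase 2 (accelerating): v₀ = 2.50 m/s, a = 0.5 m/s².
v = v₀ + at = 2.50 + (0.5)(2) = 3.50 m/s
Δx = v₀t + ½at² = 2.50·2 + 0.5·0.5·2² = 6.00 m
Total time = 10.4 + 2.00 = 12.4 s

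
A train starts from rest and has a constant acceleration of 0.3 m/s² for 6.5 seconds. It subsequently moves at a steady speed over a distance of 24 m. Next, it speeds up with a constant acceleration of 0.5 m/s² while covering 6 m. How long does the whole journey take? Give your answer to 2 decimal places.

Phase 1 (accelerating): v₀ = 0 m/s, a = 0.3 m/s².
v = v₀ + at = 0 + (0.3)(6.5) = 1.95 m/s
Δx = v₀t + ½at² = 0·6.5 + 0.5·0.3·6.5² = 6.34 m

Phase 2 (constant speed): v₀ = 1.95 m/s, a = 0 m/s².
Constant speed: t = d/v = 24/1.95 = 12.3 s

Phase 3 (accelerating): v₀ = 1.95 m/s, a = 0.5 m/s².
v² = v₀² + 2aΔx = 1.95² + 2·0.5·6 = 9.80 → v = 3.13 m/s
t = (v − v₀)/a = (3.13 − 1.95)/0.5 = 2.36 s
Total time = 6.50 + 12.3 + 2.36 = 21.2 s

21.17 s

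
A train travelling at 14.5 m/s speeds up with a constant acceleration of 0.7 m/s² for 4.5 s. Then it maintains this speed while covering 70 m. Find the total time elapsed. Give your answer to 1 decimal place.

8.5 s

Phase 1 (accelerating): v₀ = 14.5 m/s, a = 0.7 m/s².
v = v₀ + at = 14.5 + (0.7)(4.5) = 17.6 m/s
Δx = v₀t + ½at² = 14.5·4.5 + 0.5·0.7·4.5² = 72.3 m

Phase 2 (constant speed): v₀ = 17.6 m/s, a = 0 m/s².
Constant speed: t = d/v = 70/17.6 = 3.97 s
Total time = 4.50 + 3.97 = 8.47 s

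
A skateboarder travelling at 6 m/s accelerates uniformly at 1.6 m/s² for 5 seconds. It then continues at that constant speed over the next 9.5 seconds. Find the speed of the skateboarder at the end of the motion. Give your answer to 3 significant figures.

14.0 m/s

Phase 1 (accelerating): v₀ = 6.00 m/s, a = 1.6 m/s².
v = v₀ + at = 6.00 + (1.6)(5) = 14.0 m/s
Δx = v₀t + ½at² = 6.00·5 + 0.5·1.6·5² = 50.0 m

Phase 2 (constant speed): v₀ = 14.0 m/s, a = 0 m/s².
v = v₀ + at = 14.0 + (0)(9.5) = 14.0 m/s
Δx = v₀t + ½at² = 14.0·9.5 + 0.5·0·9.5² = 133 m
Final speed = 14.0 m/s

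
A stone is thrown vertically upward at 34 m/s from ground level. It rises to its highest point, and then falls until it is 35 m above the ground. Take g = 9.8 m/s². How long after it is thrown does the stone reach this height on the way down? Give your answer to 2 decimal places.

Phase 1 (rising): v₀ = 34.0 m/s, a = -9.8 m/s².
v = v₀ + at → t = (0 − 34.0) / -9.8 = 3.47 s
v² = v₀² + 2aΔx → Δx = (0² − 34.0²)/(2·-9.8) = 59.0 m

Phase 2 (falling): v₀ = 0 m/s, a = -9.8 m/s².
Falls 24.0 m from rest: t = √(2·24.0/9.8) = 2.21 s; v = g·t = 21.7 m/s.
Total time = 3.47 + 2.21 = 5.68 s

5.68 s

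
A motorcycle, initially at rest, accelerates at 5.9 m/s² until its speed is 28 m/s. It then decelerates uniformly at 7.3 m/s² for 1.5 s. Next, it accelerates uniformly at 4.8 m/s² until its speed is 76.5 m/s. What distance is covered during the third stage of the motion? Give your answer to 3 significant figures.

579 m

Phase 1 (accelerating): v₀ = 0 m/s, a = 5.9 m/s².
v = v₀ + at → t = (28 − 0) / 5.9 = 4.75 s
v² = v₀² + 2aΔx → Δx = (28² − 0²)/(2·5.9) = 66.4 m

Phase 2 (decelerating): v₀ = 28.0 m/s, a = -7.3 m/s².
v = v₀ + at = 28.0 + (-7.3)(1.5) = 17.1 m/s
Δx = v₀t + ½at² = 28.0·1.5 + 0.5·-7.3·1.5² = 33.8 m

Phase 3 (accelerating): v₀ = 17.1 m/s, a = 4.8 m/s².
v = v₀ + at → t = (76.5 − 17.1) / 4.8 = 12.4 s
v² = v₀² + 2aΔx → Δx = (76.5² − 17.1²)/(2·4.8) = 579 m
Distance in phase 3 = 579 m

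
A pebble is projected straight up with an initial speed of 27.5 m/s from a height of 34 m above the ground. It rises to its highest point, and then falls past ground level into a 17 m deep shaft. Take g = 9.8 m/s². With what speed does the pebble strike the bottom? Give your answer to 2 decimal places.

Phase 1 (rising): v₀ = 27.5 m/s, a = -9.8 m/s².
v = v₀ + at → t = (0 − 27.5) / -9.8 = 2.81 s
v² = v₀² + 2aΔx → Δx = (0² − 27.5²)/(2·-9.8) = 38.6 m

Phase 2 (falling): v₀ = 0 m/s, a = -9.8 m/s².
Falls 89.6 m from rest: t = √(2·89.6/9.8) = 4.28 s; v = g·t = 41.9 m/s.
Final speed = 41.9 m/s

41.90 m/s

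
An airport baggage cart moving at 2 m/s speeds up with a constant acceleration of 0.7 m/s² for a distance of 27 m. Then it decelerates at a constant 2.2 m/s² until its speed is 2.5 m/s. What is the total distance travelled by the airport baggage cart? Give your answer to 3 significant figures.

Phase 1 (accelerating): v₀ = 2.00 m/s, a = 0.7 m/s².
v² = v₀² + 2aΔx = 2.00² + 2·0.7·27 = 41.8 → v = 6.47 m/s
t = (v − v₀)/a = (6.47 − 2.00)/0.7 = 6.38 s

Phase 2 (decelerating): v₀ = 6.47 m/s, a = -2.2 m/s².
v = v₀ + at → t = (2.5 − 6.47) / -2.2 = 1.80 s
v² = v₀² + 2aΔx → Δx = (2.5² − 6.47²)/(2·-2.2) = 8.08 m
Total distance = 27.0 + 8.08 = 35.1 m

35.1 m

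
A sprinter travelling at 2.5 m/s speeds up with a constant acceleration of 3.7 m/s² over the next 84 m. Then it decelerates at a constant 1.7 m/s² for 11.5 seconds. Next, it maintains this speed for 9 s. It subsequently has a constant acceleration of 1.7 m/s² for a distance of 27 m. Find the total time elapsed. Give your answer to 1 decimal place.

29.9 s

Phase 1 (accelerating): v₀ = 2.50 m/s, a = 3.7 m/s².
v² = v₀² + 2aΔx = 2.50² + 2·3.7·84 = 628 → v = 25.1 m/s
t = (v − v₀)/a = (25.1 − 2.50)/3.7 = 6.10 s

Phase 2 (decelerating): v₀ = 25.1 m/s, a = -1.7 m/s².
v = v₀ + at = 25.1 + (-1.7)(11.5) = 5.51 m/s
Δx = v₀t + ½at² = 25.1·11.5 + 0.5·-1.7·11.5² = 176 m

Phase 3 (constant speed): v₀ = 5.51 m/s, a = 0 m/s².
v = v₀ + at = 5.51 + (0)(9) = 5.51 m/s
Δx = v₀t + ½at² = 5.51·9 + 0.5·0·9² = 49.6 m

Phase 4 (accelerating): v₀ = 5.51 m/s, a = 1.7 m/s².
v² = v₀² + 2aΔx = 5.51² + 2·1.7·27 = 122 → v = 11.1 m/s
t = (v − v₀)/a = (11.1 − 5.51)/1.7 = 3.26 s
Total time = 6.10 + 11.5 + 9.00 + 3.26 = 29.9 s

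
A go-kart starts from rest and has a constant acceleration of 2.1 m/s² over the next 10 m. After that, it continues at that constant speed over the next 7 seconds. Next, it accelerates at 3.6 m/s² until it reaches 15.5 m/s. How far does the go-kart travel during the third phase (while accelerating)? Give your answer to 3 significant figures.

27.5 m

Phase 1 (accelerating): v₀ = 0 m/s, a = 2.1 m/s².
v² = v₀² + 2aΔx = 0² + 2·2.1·10 = 42.0 → v = 6.48 m/s
t = (v − v₀)/a = (6.48 − 0)/2.1 = 3.09 s

Phase 2 (constant speed): v₀ = 6.48 m/s, a = 0 m/s².
v = v₀ + at = 6.48 + (0)(7) = 6.48 m/s
Δx = v₀t + ½at² = 6.48·7 + 0.5·0·7² = 45.4 m

Phase 3 (accelerating): v₀ = 6.48 m/s, a = 3.6 m/s².
v = v₀ + at → t = (15.5 − 6.48) / 3.6 = 2.51 s
v² = v₀² + 2aΔx → Δx = (15.5² − 6.48²)/(2·3.6) = 27.5 m
Distance in phase 3 = 27.5 m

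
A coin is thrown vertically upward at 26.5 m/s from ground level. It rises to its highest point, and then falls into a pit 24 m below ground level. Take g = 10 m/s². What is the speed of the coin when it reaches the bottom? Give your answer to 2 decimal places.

Phase 1 (rising): v₀ = 26.5 m/s, a = -10 m/s².
v = v₀ + at → t = (0 − 26.5) / -10 = 2.65 s
v² = v₀² + 2aΔx → Δx = (0² − 26.5²)/(2·-10) = 35.1 m

Phase 2 (falling): v₀ = 0 m/s, a = -10 m/s².
Falls 59.1 m from rest: t = √(2·59.1/10) = 3.44 s; v = g·t = 34.4 m/s.
Final speed = 34.4 m/s

34.38 m/s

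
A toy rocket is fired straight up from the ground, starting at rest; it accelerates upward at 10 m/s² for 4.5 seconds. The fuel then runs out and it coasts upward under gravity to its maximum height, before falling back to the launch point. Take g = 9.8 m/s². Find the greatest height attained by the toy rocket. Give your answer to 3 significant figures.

205 m

Phase 1 (powered ascent): v₀ = 0 m/s, a = 10 m/s².
v = v₀ + at = 0 + (10)(4.5) = 45.0 m/s
Δx = v₀t + ½at² = 0·4.5 + 0.5·10·4.5² = 101 m

Phase 2 (coasting upward): v₀ = 45.0 m/s, a = -9.8 m/s².
v = v₀ + at → t = (0 − 45.0) / -9.8 = 4.59 s
v² = v₀² + 2aΔx → Δx = (0² − 45.0²)/(2·-9.8) = 103 m
Maximum height = 101 + 103 = 205 m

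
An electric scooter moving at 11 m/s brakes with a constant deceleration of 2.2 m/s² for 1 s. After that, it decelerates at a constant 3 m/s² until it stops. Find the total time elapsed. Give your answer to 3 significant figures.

3.93 s

Phase 1 (decelerating): v₀ = 11.0 m/s, a = -2.2 m/s².
v = v₀ + at = 11.0 + (-2.2)(1) = 8.80 m/s
Δx = v₀t + ½at² = 11.0·1 + 0.5·-2.2·1² = 9.90 m

Phase 2 (decelerating): v₀ = 8.80 m/s, a = -3 m/s².
v = v₀ + at → t = (0 − 8.80) / -3 = 2.93 s
v² = v₀² + 2aΔx → Δx = (0² − 8.80²)/(2·-3) = 12.9 m
Total time = 1.00 + 2.93 = 3.93 s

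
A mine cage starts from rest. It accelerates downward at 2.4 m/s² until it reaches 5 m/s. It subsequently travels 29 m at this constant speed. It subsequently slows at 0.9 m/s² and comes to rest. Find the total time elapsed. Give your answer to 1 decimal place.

13.4 s

Phase 1 (accelerating): v₀ = 0 m/s, a = 2.4 m/s².
v = v₀ + at → t = (5 − 0) / 2.4 = 2.08 s
v² = v₀² + 2aΔx → Δx = (5² − 0²)/(2·2.4) = 5.21 m

Phase 2 (constant speed): v₀ = 5.00 m/s, a = 0 m/s².
Constant speed: t = d/v = 29/5.00 = 5.80 s

Phase 3 (decelerating): v₀ = 5.00 m/s, a = -0.9 m/s².
v = v₀ + at → t = (0 − 5.00) / -0.9 = 5.56 s
v² = v₀² + 2aΔx → Δx = (0² − 5.00²)/(2·-0.9) = 13.9 m
Total time = 2.08 + 5.80 + 5.56 = 13.4 s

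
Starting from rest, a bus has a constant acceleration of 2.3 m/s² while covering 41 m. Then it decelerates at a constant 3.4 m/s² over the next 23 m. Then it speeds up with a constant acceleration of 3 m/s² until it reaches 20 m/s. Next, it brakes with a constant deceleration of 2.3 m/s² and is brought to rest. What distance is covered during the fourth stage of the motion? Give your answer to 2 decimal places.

86.96 m

Phase 1 (accelerating): v₀ = 0 m/s, a = 2.3 m/s².
v² = v₀² + 2aΔx = 0² + 2·2.3·41 = 189 → v = 13.7 m/s
t = (v − v₀)/a = (13.7 − 0)/2.3 = 5.97 s

Phase 2 (decelerating): v₀ = 13.7 m/s, a = -3.4 m/s².
v² = v₀² + 2aΔx = 13.7² + 2·-3.4·23 = 32.2 → v = 5.67 m/s
t = (v − v₀)/a = (5.67 − 13.7)/-3.4 = 2.37 s

Phase 3 (accelerating): v₀ = 5.67 m/s, a = 3 m/s².
v = v₀ + at → t = (20 − 5.67) / 3 = 4.78 s
v² = v₀² + 2aΔx → Δx = (20² − 5.67²)/(2·3) = 61.3 m

Phase 4 (decelerating): v₀ = 20.0 m/s, a = -2.3 m/s².
v = v₀ + at → t = (0 − 20.0) / -2.3 = 8.70 s
v² = v₀² + 2aΔx → Δx = (0² − 20.0²)/(2·-2.3) = 87.0 m
Distance in phase 4 = 87.0 m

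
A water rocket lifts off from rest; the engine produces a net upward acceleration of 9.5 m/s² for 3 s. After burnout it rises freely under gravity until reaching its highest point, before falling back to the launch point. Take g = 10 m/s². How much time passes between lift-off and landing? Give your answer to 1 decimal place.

9.9 s

Phase 1 (powered ascent): v₀ = 0 m/s, a = 9.5 m/s².
v = v₀ + at = 0 + (9.5)(3) = 28.5 m/s
Δx = v₀t + ½at² = 0·3 + 0.5·9.5·3² = 42.8 m

Phase 2 (coasting upward): v₀ = 28.5 m/s, a = -10 m/s².
v = v₀ + at → t = (0 − 28.5) / -10 = 2.85 s
v² = v₀² + 2aΔx → Δx = (0² − 28.5²)/(2·-10) = 40.6 m

Phase 3 (free fall): v₀ = 0 m/s, a = -10 m/s².
Falls 83.4 m from rest: t = √(2·83.4/10) = 4.08 s; v = g·t = 40.8 m/s.
Total time = 3.00 + 2.85 + 4.08 = 9.93 s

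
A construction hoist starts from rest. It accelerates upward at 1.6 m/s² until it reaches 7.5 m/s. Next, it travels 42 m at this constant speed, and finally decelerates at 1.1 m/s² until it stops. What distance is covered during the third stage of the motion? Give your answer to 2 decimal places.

25.57 m

Phase 1 (accelerating): v₀ = 0 m/s, a = 1.6 m/s².
v = v₀ + at → t = (7.5 − 0) / 1.6 = 4.69 s
v² = v₀² + 2aΔx → Δx = (7.5² − 0²)/(2·1.6) = 17.6 m

Phase 2 (constant speed): v₀ = 7.50 m/s, a = 0 m/s².
Constant speed: t = d/v = 42/7.50 = 5.60 s

Phase 3 (decelerating): v₀ = 7.50 m/s, a = -1.1 m/s².
v = v₀ + at → t = (0 − 7.50) / -1.1 = 6.82 s
v² = v₀² + 2aΔx → Δx = (0² − 7.50²)/(2·-1.1) = 25.6 m
Distance in phase 3 = 25.6 m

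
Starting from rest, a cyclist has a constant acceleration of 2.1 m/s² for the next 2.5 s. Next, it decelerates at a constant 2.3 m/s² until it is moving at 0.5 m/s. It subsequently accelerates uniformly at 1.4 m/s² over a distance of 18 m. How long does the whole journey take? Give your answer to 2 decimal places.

Phase 1 (accelerating): v₀ = 0 m/s, a = 2.1 m/s².
v = v₀ + at = 0 + (2.1)(2.5) = 5.25 m/s
Δx = v₀t + ½at² = 0·2.5 + 0.5·2.1·2.5² = 6.56 m

Phase 2 (decelerating): v₀ = 5.25 m/s, a = -2.3 m/s².
v = v₀ + at → t = (0.5 − 5.25) / -2.3 = 2.07 s
v² = v₀² + 2aΔx → Δx = (0.5² − 5.25²)/(2·-2.3) = 5.94 m

Phase 3 (accelerating): v₀ = 0.500 m/s, a = 1.4 m/s².
v² = v₀² + 2aΔx = 0.500² + 2·1.4·18 = 50.6 → v = 7.12 m/s
t = (v − v₀)/a = (7.12 − 0.500)/1.4 = 4.73 s
Total time = 2.50 + 2.07 + 4.73 = 9.29 s

9.29 s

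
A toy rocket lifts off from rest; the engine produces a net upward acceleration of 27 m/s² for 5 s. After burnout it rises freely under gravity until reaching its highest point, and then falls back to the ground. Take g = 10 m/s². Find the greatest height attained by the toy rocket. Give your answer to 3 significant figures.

1250 m

Phase 1 (powered ascent): v₀ = 0 m/s, a = 27 m/s².
v = v₀ + at = 0 + (27)(5) = 135 m/s
Δx = v₀t + ½at² = 0·5 + 0.5·27·5² = 338 m

Phase 2 (coasting upward): v₀ = 135 m/s, a = -10 m/s².
v = v₀ + at → t = (0 − 135) / -10 = 13.5 s
v² = v₀² + 2aΔx → Δx = (0² − 135²)/(2·-10) = 911 m
Maximum height = 338 + 911 = 1250 m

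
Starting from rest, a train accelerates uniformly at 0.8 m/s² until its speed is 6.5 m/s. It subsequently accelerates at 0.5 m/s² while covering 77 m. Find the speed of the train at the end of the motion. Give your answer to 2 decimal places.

Phase 1 (accelerating): v₀ = 0 m/s, a = 0.8 m/s².
v = v₀ + at → t = (6.5 − 0) / 0.8 = 8.12 s
v² = v₀² + 2aΔx → Δx = (6.5² − 0²)/(2·0.8) = 26.4 m

Phase 2 (accelerating): v₀ = 6.50 m/s, a = 0.5 m/s².
v² = v₀² + 2aΔx = 6.50² + 2·0.5·77 = 119 → v = 10.9 m/s
t = (v − v₀)/a = (10.9 − 6.50)/0.5 = 8.84 s
Final speed = 10.9 m/s

10.92 m/s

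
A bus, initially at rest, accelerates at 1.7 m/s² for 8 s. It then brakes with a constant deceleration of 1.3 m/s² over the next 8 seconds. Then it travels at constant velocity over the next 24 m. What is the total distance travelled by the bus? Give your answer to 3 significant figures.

146 m

Phase 1 (accelerating): v₀ = 0 m/s, a = 1.7 m/s².
v = v₀ + at = 0 + (1.7)(8) = 13.6 m/s
Δx = v₀t + ½at² = 0·8 + 0.5·1.7·8² = 54.4 m

Phase 2 (decelerating): v₀ = 13.6 m/s, a = -1.3 m/s².
v = v₀ + at = 13.6 + (-1.3)(8) = 3.20 m/s
Δx = v₀t + ½at² = 13.6·8 + 0.5·-1.3·8² = 67.2 m

Phase 3 (constant speed): v₀ = 3.20 m/s, a = 0 m/s².
Constant speed: t = d/v = 24/3.20 = 7.50 s
Total distance = 54.4 + 67.2 + 24.0 = 146 m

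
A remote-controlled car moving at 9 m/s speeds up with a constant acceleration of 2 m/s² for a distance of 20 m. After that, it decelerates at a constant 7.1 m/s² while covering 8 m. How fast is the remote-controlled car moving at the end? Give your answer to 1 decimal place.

Phase 1 (accelerating): v₀ = 9.00 m/s, a = 2 m/s².
v² = v₀² + 2aΔx = 9.00² + 2·2·20 = 161 → v = 12.7 m/s
t = (v − v₀)/a = (12.7 − 9.00)/2 = 1.84 s

Phase 2 (decelerating): v₀ = 12.7 m/s, a = -7.1 m/s².
v² = v₀² + 2aΔx = 12.7² + 2·-7.1·8 = 47.4 → v = 6.88 m/s
t = (v − v₀)/a = (6.88 − 12.7)/-7.1 = 0.817 s
Final speed = 6.88 m/s

6.9 m/s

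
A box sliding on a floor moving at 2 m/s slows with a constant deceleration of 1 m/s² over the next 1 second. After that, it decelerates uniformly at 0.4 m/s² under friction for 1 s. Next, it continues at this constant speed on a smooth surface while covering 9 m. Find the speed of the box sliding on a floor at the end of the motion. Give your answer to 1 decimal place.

0.6 m/s

Phase 1 (decelerating): v₀ = 2.00 m/s, a = -1 m/s².
v = v₀ + at = 2.00 + (-1)(1) = 1.00 m/s
Δx = v₀t + ½at² = 2.00·1 + 0.5·-1·1² = 1.50 m

Phase 2 (decelerating): v₀ = 1.00 m/s, a = -0.4 m/s².
v = v₀ + at = 1.00 + (-0.4)(1) = 0.600 m/s
Δx = v₀t + ½at² = 1.00·1 + 0.5·-0.4·1² = 0.800 m

Phase 3 (constant speed): v₀ = 0.600 m/s, a = 0 m/s².
Constant speed: t = d/v = 9/0.600 = 15.0 s
Final speed = 0.600 m/s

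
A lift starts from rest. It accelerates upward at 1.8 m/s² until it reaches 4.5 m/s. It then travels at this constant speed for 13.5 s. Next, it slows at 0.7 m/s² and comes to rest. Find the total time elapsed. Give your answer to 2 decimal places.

22.43 s

Phase 1 (accelerating): v₀ = 0 m/s, a = 1.8 m/s².
v = v₀ + at → t = (4.5 − 0) / 1.8 = 2.50 s
v² = v₀² + 2aΔx → Δx = (4.5² − 0²)/(2·1.8) = 5.62 m

Phase 2 (constant speed): v₀ = 4.50 m/s, a = 0 m/s².
v = v₀ + at = 4.50 + (0)(13.5) = 4.50 m/s
Δx = v₀t + ½at² = 4.50·13.5 + 0.5·0·13.5² = 60.8 m

Phase 3 (decelerating): v₀ = 4.50 m/s, a = -0.7 m/s².
v = v₀ + at → t = (0 − 4.50) / -0.7 = 6.43 s
v² = v₀² + 2aΔx → Δx = (0² − 4.50²)/(2·-0.7) = 14.5 m
Total time = 2.50 + 13.5 + 6.43 = 22.4 s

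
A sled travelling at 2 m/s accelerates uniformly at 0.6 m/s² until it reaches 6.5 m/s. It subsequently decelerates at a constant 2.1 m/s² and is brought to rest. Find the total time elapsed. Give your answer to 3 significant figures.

Phase 1 (accelerating): v₀ = 2.00 m/s, a = 0.6 m/s².
v = v₀ + at → t = (6.5 − 2.00) / 0.6 = 7.50 s
v² = v₀² + 2aΔx → Δx = (6.5² − 2.00²)/(2·0.6) = 31.9 m

Phase 2 (decelerating): v₀ = 6.50 m/s, a = -2.1 m/s².
v = v₀ + at → t = (0 − 6.50) / -2.1 = 3.10 s
v² = v₀² + 2aΔx → Δx = (0² − 6.50²)/(2·-2.1) = 10.1 m
Total time = 7.50 + 3.10 = 10.6 s

10.6 s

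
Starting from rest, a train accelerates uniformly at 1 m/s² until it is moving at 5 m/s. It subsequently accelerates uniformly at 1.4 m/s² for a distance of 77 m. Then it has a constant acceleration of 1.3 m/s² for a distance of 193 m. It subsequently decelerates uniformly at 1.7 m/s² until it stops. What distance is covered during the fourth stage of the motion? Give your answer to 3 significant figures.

218 m

Phase 1 (accelerating): v₀ = 0 m/s, a = 1 m/s².
v = v₀ + at → t = (5 − 0) / 1 = 5.00 s
v² = v₀² + 2aΔx → Δx = (5² − 0²)/(2·1) = 12.5 m

Phase 2 (accelerating): v₀ = 5.00 m/s, a = 1.4 m/s².
v² = v₀² + 2aΔx = 5.00² + 2·1.4·77 = 241 → v = 15.5 m/s
t = (v − v₀)/a = (15.5 − 5.00)/1.4 = 7.51 s

Phase 3 (accelerating): v₀ = 15.5 m/s, a = 1.3 m/s².
v² = v₀² + 2aΔx = 15.5² + 2·1.3·193 = 742 → v = 27.2 m/s
t = (v − v₀)/a = (27.2 − 15.5)/1.3 = 9.03 s

Phase 4 (decelerating): v₀ = 27.2 m/s, a = -1.7 m/s².
v = v₀ + at → t = (0 − 27.2) / -1.7 = 16.0 s
v² = v₀² + 2aΔx → Δx = (0² − 27.2²)/(2·-1.7) = 218 m
Distance in phase 4 = 218 m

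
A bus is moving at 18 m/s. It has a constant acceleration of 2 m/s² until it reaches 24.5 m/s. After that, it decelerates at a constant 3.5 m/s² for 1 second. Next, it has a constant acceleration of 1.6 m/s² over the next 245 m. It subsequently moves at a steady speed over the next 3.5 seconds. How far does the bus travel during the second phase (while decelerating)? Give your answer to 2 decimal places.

22.75 m

Phase 1 (accelerating): v₀ = 18.0 m/s, a = 2 m/s².
v = v₀ + at → t = (24.5 − 18.0) / 2 = 3.25 s
v² = v₀² + 2aΔx → Δx = (24.5² − 18.0²)/(2·2) = 69.1 m

Phase 2 (decelerating): v₀ = 24.5 m/s, a = -3.5 m/s².
v = v₀ + at = 24.5 + (-3.5)(1) = 21.0 m/s
Δx = v₀t + ½at² = 24.5·1 + 0.5·-3.5·1² = 22.8 m
Distance in phase 2 = 22.8 m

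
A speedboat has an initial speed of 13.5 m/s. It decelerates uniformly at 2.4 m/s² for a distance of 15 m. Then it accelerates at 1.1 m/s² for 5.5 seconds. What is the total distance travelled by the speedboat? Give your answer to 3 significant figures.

89.4 m

Phase 1 (decelerating): v₀ = 13.5 m/s, a = -2.4 m/s².
v² = v₀² + 2aΔx = 13.5² + 2·-2.4·15 = 110 → v = 10.5 m/s
t = (v − v₀)/a = (10.5 − 13.5)/-2.4 = 1.25 s

Phase 2 (accelerating): v₀ = 10.5 m/s, a = 1.1 m/s².
v = v₀ + at = 10.5 + (1.1)(5.5) = 16.6 m/s
Δx = v₀t + ½at² = 10.5·5.5 + 0.5·1.1·5.5² = 74.4 m
Total distance = 15.0 + 74.4 = 89.4 m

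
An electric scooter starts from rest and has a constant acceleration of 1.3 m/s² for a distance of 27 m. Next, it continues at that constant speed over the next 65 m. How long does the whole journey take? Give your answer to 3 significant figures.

Phase 1 (accelerating): v₀ = 0 m/s, a = 1.3 m/s².
v² = v₀² + 2aΔx = 0² + 2·1.3·27 = 70.2 → v = 8.38 m/s
t = (v − v₀)/a = (8.38 − 0)/1.3 = 6.45 s

Phase 2 (constant speed): v₀ = 8.38 m/s, a = 0 m/s².
Constant speed: t = d/v = 65/8.38 = 7.76 s
Total time = 6.45 + 7.76 = 14.2 s

14.2 s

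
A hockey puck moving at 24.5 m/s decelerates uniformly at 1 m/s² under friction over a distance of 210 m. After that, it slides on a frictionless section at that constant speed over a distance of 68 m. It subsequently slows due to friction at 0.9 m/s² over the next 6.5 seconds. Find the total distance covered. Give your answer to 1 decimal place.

Phase 1 (decelerating): v₀ = 24.5 m/s, a = -1 m/s².
v² = v₀² + 2aΔx = 24.5² + 2·-1·210 = 180 → v = 13.4 m/s
t = (v − v₀)/a = (13.4 − 24.5)/-1 = 11.1 s

Phase 2 (constant speed): v₀ = 13.4 m/s, a = 0 m/s².
Constant speed: t = d/v = 68/13.4 = 5.06 s

Phase 3 (decelerating): v₀ = 13.4 m/s, a = -0.9 m/s².
v = v₀ + at = 13.4 + (-0.9)(6.5) = 7.58 m/s
Δx = v₀t + ½at² = 13.4·6.5 + 0.5·-0.9·6.5² = 68.3 m
Total distance = 210 + 68.0 + 68.3 = 346 m

346.3 m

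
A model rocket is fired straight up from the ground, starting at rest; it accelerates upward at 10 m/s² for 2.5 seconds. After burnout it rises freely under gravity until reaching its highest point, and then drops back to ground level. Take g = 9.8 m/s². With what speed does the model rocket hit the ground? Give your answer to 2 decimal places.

35.18 m/s

Phase 1 (powered ascent): v₀ = 0 m/s, a = 10 m/s².
v = v₀ + at = 0 + (10)(2.5) = 25.0 m/s
Δx = v₀t + ½at² = 0·2.5 + 0.5·10·2.5² = 31.2 m

Phase 2 (coasting upward): v₀ = 25.0 m/s, a = -9.8 m/s².
v = v₀ + at → t = (0 − 25.0) / -9.8 = 2.55 s
v² = v₀² + 2aΔx → Δx = (0² − 25.0²)/(2·-9.8) = 31.9 m

Phase 3 (free fall): v₀ = 0 m/s, a = -9.8 m/s².
Falls 63.1 m from rest: t = √(2·63.1/9.8) = 3.59 s; v = g·t = 35.2 m/s.
Impact speed = 35.2 m/s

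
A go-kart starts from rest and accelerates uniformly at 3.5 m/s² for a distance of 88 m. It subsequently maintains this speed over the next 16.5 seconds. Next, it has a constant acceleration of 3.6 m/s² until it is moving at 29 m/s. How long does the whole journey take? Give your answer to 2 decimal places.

24.75 s

Phase 1 (accelerating): v₀ = 0 m/s, a = 3.5 m/s².
v² = v₀² + 2aΔx = 0² + 2·3.5·88 = 616 → v = 24.8 m/s
t = (v − v₀)/a = (24.8 − 0)/3.5 = 7.09 s

Phase 2 (constant speed): v₀ = 24.8 m/s, a = 0 m/s².
v = v₀ + at = 24.8 + (0)(16.5) = 24.8 m/s
Δx = v₀t + ½at² = 24.8·16.5 + 0.5·0·16.5² = 410 m

Phase 3 (accelerating): v₀ = 24.8 m/s, a = 3.6 m/s².
v = v₀ + at → t = (29 − 24.8) / 3.6 = 1.16 s
v² = v₀² + 2aΔx → Δx = (29² − 24.8²)/(2·3.6) = 31.2 m
Total time = 7.09 + 16.5 + 1.16 = 24.8 s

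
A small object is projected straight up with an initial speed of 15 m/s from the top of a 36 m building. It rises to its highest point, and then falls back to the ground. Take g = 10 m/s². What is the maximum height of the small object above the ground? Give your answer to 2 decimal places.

47.25 m

Phase 1 (rising): v₀ = 15.0 m/s, a = -10 m/s².
v = v₀ + at → t = (0 − 15.0) / -10 = 1.50 s
v² = v₀² + 2aΔx → Δx = (0² − 15.0²)/(2·-10) = 11.2 m
Maximum height = 36 + 11.2 = 47.2 m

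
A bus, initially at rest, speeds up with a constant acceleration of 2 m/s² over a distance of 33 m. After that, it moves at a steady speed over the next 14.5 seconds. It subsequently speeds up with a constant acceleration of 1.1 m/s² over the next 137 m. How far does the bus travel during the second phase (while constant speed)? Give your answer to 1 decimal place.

166.6 m

Phase 1 (accelerating): v₀ = 0 m/s, a = 2 m/s².
v² = v₀² + 2aΔx = 0² + 2·2·33 = 132 → v = 11.5 m/s
t = (v − v₀)/a = (11.5 − 0)/2 = 5.74 s

Phase 2 (constant speed): v₀ = 11.5 m/s, a = 0 m/s².
v = v₀ + at = 11.5 + (0)(14.5) = 11.5 m/s
Δx = v₀t + ½at² = 11.5·14.5 + 0.5·0·14.5² = 167 m
Distance in phase 2 = 167 m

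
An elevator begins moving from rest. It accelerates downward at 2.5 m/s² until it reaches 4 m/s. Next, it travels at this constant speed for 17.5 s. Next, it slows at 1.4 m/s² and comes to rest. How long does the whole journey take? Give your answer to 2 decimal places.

Phase 1 (accelerating): v₀ = 0 m/s, a = 2.5 m/s².
v = v₀ + at → t = (4 − 0) / 2.5 = 1.60 s
v² = v₀² + 2aΔx → Δx = (4² − 0²)/(2·2.5) = 3.20 m

Phase 2 (constant speed): v₀ = 4.00 m/s, a = 0 m/s².
v = v₀ + at = 4.00 + (0)(17.5) = 4.00 m/s
Δx = v₀t + ½at² = 4.00·17.5 + 0.5·0·17.5² = 70.0 m

Phase 3 (decelerating): v₀ = 4.00 m/s, a = -1.4 m/s².
v = v₀ + at → t = (0 − 4.00) / -1.4 = 2.86 s
v² = v₀² + 2aΔx → Δx = (0² − 4.00²)/(2·-1.4) = 5.71 m
Total time = 1.60 + 17.5 + 2.86 = 22.0 s

21.96 s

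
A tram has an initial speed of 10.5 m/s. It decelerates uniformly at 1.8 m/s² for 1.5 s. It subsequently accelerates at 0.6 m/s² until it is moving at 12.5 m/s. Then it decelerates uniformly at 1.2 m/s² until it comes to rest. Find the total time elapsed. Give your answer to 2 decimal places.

19.75 s

Phase 1 (decelerating): v₀ = 10.5 m/s, a = -1.8 m/s².
v = v₀ + at = 10.5 + (-1.8)(1.5) = 7.80 m/s
Δx = v₀t + ½at² = 10.5·1.5 + 0.5·-1.8·1.5² = 13.7 m

Phase 2 (accelerating): v₀ = 7.80 m/s, a = 0.6 m/s².
v = v₀ + at → t = (12.5 − 7.80) / 0.6 = 7.83 s
v² = v₀² + 2aΔx → Δx = (12.5² − 7.80²)/(2·0.6) = 79.5 m

Phase 3 (decelerating): v₀ = 12.5 m/s, a = -1.2 m/s².
v = v₀ + at → t = (0 − 12.5) / -1.2 = 10.4 s
v² = v₀² + 2aΔx → Δx = (0² − 12.5²)/(2·-1.2) = 65.1 m
Total time = 1.50 + 7.83 + 10.4 = 19.8 s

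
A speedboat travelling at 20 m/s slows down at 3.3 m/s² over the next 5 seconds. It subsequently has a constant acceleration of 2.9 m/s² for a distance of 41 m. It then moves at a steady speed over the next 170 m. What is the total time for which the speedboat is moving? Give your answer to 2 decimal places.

Phase 1 (decelerating): v₀ = 20.0 m/s, a = -3.3 m/s².
v = v₀ + at = 20.0 + (-3.3)(5) = 3.50 m/s
Δx = v₀t + ½at² = 20.0·5 + 0.5·-3.3·5² = 58.8 m

Phase 2 (accelerating): v₀ = 3.50 m/s, a = 2.9 m/s².
v² = v₀² + 2aΔx = 3.50² + 2·2.9·41 = 250 → v = 15.8 m/s
t = (v − v₀)/a = (15.8 − 3.50)/2.9 = 4.25 s

Phase 3 (constant speed): v₀ = 15.8 m/s, a = 0 m/s².
Constant speed: t = d/v = 170/15.8 = 10.8 s
Total time = 5.00 + 4.25 + 10.8 = 20.0 s

20.00 s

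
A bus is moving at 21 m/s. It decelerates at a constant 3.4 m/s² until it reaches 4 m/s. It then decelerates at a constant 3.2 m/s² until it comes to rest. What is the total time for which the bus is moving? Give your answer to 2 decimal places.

6.25 s

Phase 1 (decelerating): v₀ = 21.0 m/s, a = -3.4 m/s².
v = v₀ + at → t = (4 − 21.0) / -3.4 = 5.00 s
v² = v₀² + 2aΔx → Δx = (4² − 21.0²)/(2·-3.4) = 62.5 m

Phase 2 (decelerating): v₀ = 4.00 m/s, a = -3.2 m/s².
v = v₀ + at → t = (0 − 4.00) / -3.2 = 1.25 s
v² = v₀² + 2aΔx → Δx = (0² − 4.00²)/(2·-3.2) = 2.50 m
Total time = 5.00 + 1.25 = 6.25 s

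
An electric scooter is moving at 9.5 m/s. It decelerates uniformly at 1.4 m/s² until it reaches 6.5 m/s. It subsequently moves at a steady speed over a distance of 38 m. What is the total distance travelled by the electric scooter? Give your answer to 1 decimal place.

Phase 1 (decelerating): v₀ = 9.50 m/s, a = -1.4 m/s².
v = v₀ + at → t = (6.5 − 9.50) / -1.4 = 2.14 s
v² = v₀² + 2aΔx → Δx = (6.5² − 9.50²)/(2·-1.4) = 17.1 m

Phase 2 (constant speed): v₀ = 6.50 m/s, a = 0 m/s².
Constant speed: t = d/v = 38/6.50 = 5.85 s
Total distance = 17.1 + 38.0 = 55.1 m

55.1 m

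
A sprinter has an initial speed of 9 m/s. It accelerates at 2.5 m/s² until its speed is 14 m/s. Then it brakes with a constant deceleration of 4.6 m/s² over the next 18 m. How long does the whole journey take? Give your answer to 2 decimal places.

Phase 1 (accelerating): v₀ = 9.00 m/s, a = 2.5 m/s².
v = v₀ + at → t = (14 − 9.00) / 2.5 = 2.00 s
v² = v₀² + 2aΔx → Δx = (14² − 9.00²)/(2·2.5) = 23.0 m

Phase 2 (decelerating): v₀ = 14.0 m/s, a = -4.6 m/s².
v² = v₀² + 2aΔx = 14.0² + 2·-4.6·18 = 30.4 → v = 5.51 m/s
t = (v − v₀)/a = (5.51 − 14.0)/-4.6 = 1.84 s
Total time = 2.00 + 1.84 = 3.84 s

3.84 s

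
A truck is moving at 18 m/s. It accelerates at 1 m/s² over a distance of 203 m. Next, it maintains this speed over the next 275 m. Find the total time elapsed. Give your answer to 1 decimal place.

Phase 1 (accelerating): v₀ = 18.0 m/s, a = 1 m/s².
v² = v₀² + 2aΔx = 18.0² + 2·1·203 = 730 → v = 27.0 m/s
t = (v − v₀)/a = (27.0 − 18.0)/1 = 9.02 s

Phase 2 (constant speed): v₀ = 27.0 m/s, a = 0 m/s².
Constant speed: t = d/v = 275/27.0 = 10.2 s
Total time = 9.02 + 10.2 = 19.2 s

19.2 s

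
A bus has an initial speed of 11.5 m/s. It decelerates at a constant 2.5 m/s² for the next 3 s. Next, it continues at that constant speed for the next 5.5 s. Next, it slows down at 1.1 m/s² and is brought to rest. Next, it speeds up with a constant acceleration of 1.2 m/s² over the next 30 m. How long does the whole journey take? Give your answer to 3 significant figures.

19.2 s

Phase 1 (decelerating): v₀ = 11.5 m/s, a = -2.5 m/s².
v = v₀ + at = 11.5 + (-2.5)(3) = 4.00 m/s
Δx = v₀t + ½at² = 11.5·3 + 0.5·-2.5·3² = 23.2 m

Phase 2 (constant speed): v₀ = 4.00 m/s, a = 0 m/s².
v = v₀ + at = 4.00 + (0)(5.5) = 4.00 m/s
Δx = v₀t + ½at² = 4.00·5.5 + 0.5·0·5.5² = 22.0 m

Phase 3 (decelerating): v₀ = 4.00 m/s, a = -1.1 m/s².
v = v₀ + at → t = (0 − 4.00) / -1.1 = 3.64 s
v² = v₀² + 2aΔx → Δx = (0² − 4.00²)/(2·-1.1) = 7.27 m

Phase 4 (accelerating): v₀ = 0 m/s, a = 1.2 m/s².
v² = v₀² + 2aΔx = 0² + 2·1.2·30 = 72.0 → v = 8.49 m/s
t = (v − v₀)/a = (8.49 − 0)/1.2 = 7.07 s
Total time = 3.00 + 5.50 + 3.64 + 7.07 = 19.2 s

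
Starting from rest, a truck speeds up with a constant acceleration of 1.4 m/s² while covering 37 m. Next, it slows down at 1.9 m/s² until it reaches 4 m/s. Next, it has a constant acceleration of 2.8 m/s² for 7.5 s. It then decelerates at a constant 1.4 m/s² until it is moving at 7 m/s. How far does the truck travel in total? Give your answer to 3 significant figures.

Phase 1 (accelerating): v₀ = 0 m/s, a = 1.4 m/s².
v² = v₀² + 2aΔx = 0² + 2·1.4·37 = 104 → v = 10.2 m/s
t = (v − v₀)/a = (10.2 − 0)/1.4 = 7.27 s

Phase 2 (decelerating): v₀ = 10.2 m/s, a = -1.9 m/s².
v = v₀ + at → t = (4 − 10.2) / -1.9 = 3.25 s
v² = v₀² + 2aΔx → Δx = (4² − 10.2²)/(2·-1.9) = 23.1 m

Phase 3 (accelerating): v₀ = 4.00 m/s, a = 2.8 m/s².
v = v₀ + at = 4.00 + (2.8)(7.5) = 25.0 m/s
Δx = v₀t + ½at² = 4.00·7.5 + 0.5·2.8·7.5² = 109 m

Phase 4 (decelerating): v₀ = 25.0 m/s, a = -1.4 m/s².
v = v₀ + at → t = (7 − 25.0) / -1.4 = 12.9 s
v² = v₀² + 2aΔx → Δx = (7² − 25.0²)/(2·-1.4) = 206 m
Total distance = 37.0 + 23.1 + 109 + 206 = 375 m

375 m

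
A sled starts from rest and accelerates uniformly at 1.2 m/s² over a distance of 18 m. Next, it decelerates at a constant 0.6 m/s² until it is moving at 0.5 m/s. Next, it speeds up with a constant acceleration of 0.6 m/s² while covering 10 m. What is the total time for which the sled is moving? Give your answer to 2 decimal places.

Phase 1 (accelerating): v₀ = 0 m/s, a = 1.2 m/s².
v² = v₀² + 2aΔx = 0² + 2·1.2·18 = 43.2 → v = 6.57 m/s
t = (v − v₀)/a = (6.57 − 0)/1.2 = 5.48 s

Phase 2 (decelerating): v₀ = 6.57 m/s, a = -0.6 m/s².
v = v₀ + at → t = (0.5 − 6.57) / -0.6 = 10.1 s
v² = v₀² + 2aΔx → Δx = (0.5² − 6.57²)/(2·-0.6) = 35.8 m

Phase 3 (accelerating): v₀ = 0.500 m/s, a = 0.6 m/s².
v² = v₀² + 2aΔx = 0.500² + 2·0.6·10 = 12.2 → v = 3.50 m/s
t = (v − v₀)/a = (3.50 − 0.500)/0.6 = 5.00 s
Total time = 5.48 + 10.1 + 5.00 = 20.6 s

20.60 s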